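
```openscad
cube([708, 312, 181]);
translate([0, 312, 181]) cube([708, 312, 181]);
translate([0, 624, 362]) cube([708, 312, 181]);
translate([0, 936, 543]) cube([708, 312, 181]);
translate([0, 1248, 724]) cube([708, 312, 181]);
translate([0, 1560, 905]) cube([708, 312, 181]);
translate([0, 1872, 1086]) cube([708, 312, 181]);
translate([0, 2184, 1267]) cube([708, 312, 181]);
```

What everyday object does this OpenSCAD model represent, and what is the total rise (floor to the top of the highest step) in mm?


A staircase. The total rise is 1448 mm.

8 identical blocks, each offset up and back from the previous — a staircase. Each step is 181 mm tall and there are 8 of them, so the total rise is 8 × 181 = 1448 mm.


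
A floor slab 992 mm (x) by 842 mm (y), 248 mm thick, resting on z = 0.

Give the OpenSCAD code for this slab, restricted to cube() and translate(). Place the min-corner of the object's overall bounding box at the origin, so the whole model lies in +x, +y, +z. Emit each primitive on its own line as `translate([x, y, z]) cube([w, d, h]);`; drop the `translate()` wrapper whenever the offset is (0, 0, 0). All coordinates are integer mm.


cube([992, 842, 248]);


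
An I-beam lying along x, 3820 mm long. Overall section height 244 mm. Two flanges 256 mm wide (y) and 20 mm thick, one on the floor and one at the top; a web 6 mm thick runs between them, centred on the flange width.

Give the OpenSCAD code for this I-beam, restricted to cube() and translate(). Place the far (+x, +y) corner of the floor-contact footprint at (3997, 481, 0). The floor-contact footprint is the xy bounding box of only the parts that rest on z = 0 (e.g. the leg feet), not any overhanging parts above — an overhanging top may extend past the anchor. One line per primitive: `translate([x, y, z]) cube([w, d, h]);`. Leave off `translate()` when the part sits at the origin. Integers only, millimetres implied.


translate([177, 225, 0]) cube([3820, 256, 20]);
translate([177, 350, 20]) cube([3820, 6, 204]);
translate([177, 225, 224]) cube([3820, 256, 20]);


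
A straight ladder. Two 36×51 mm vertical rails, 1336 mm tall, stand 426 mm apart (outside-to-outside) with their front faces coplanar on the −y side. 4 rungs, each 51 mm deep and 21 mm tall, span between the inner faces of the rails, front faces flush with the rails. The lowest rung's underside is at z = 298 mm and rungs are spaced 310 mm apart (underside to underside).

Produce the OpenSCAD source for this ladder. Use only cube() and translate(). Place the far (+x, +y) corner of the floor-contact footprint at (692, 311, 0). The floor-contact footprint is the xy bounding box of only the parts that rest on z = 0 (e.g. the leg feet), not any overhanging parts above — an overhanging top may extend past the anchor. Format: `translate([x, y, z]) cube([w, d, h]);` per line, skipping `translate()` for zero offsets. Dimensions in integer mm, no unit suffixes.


// rung span = 426 - 2*36 = 354
// rung[k] z = 298 + k*310
translate([266, 260, 0]) cube([36, 51, 1336]);
translate([656, 260, 0]) cube([36, 51, 1336]);
translate([302, 260, 298]) cube([354, 51, 21]);
translate([302, 260, 608]) cube([354, 51, 21]);
translate([302, 260, 918]) cube([354, 51, 21]);
translate([302, 260, 1228]) cube([354, 51, 21]);


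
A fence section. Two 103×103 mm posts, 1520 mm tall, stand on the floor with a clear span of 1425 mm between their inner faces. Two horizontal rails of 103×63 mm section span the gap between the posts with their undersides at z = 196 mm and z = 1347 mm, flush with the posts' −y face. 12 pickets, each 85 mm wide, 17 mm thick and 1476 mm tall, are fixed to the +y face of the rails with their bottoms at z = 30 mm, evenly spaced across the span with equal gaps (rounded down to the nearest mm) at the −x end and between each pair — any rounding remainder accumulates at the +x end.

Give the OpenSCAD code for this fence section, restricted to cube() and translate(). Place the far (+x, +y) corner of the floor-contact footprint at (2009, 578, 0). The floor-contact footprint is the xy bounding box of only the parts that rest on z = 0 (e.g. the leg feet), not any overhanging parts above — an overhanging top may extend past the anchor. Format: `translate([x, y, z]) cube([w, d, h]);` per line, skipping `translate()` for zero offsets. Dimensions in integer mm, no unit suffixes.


translate([378, 475, 0]) cube([103, 103, 1520]);
translate([1906, 475, 0]) cube([103, 103, 1520]);
translate([481, 475, 196]) cube([1425, 103, 63]);
translate([481, 475, 1347]) cube([1425, 103, 63]);
translate([512, 578, 30]) cube([85, 17, 1476]);
translate([628, 578, 30]) cube([85, 17, 1476]);
translate([744, 578, 30]) cube([85, 17, 1476]);
translate([860, 578, 30]) cube([85, 17, 1476]);
translate([976, 578, 30]) cube([85, 17, 1476]);
translate([1092, 578, 30]) cube([85, 17, 1476]);
translate([1208, 578, 30]) cube([85, 17, 1476]);
translate([1324, 578, 30]) cube([85, 17, 1476]);
translate([1440, 578, 30]) cube([85, 17, 1476]);
translate([1556, 578, 30]) cube([85, 17, 1476]);
translate([1672, 578, 30]) cube([85, 17, 1476]);
translate([1788, 578, 30]) cube([85, 17, 1476]);


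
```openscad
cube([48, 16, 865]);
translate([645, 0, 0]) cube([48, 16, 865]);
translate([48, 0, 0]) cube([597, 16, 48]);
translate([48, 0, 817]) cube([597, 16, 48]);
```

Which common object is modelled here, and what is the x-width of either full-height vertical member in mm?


A picture frame. The border width is 48 mm.

Four thin pieces enclosing a rectangular opening — a picture frame. The two full-height stiles are 865 mm tall; the top rail sits at z = 817 and is 48 mm tall, so the border above the opening is 865 − 817 = 48 mm, matching the stile x-width.


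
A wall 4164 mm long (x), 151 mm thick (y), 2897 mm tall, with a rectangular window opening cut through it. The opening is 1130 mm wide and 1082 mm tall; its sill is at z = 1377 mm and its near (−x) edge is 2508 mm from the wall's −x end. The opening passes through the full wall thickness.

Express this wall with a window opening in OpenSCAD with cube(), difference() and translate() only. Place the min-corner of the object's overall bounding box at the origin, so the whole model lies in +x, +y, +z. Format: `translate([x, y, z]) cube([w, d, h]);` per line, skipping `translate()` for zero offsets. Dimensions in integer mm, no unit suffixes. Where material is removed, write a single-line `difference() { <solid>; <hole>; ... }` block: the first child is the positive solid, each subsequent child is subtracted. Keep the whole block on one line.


difference() { cube([4164, 151, 2897]); translate([2508, 0, 1377]) cube([1130, 151, 1082]); }


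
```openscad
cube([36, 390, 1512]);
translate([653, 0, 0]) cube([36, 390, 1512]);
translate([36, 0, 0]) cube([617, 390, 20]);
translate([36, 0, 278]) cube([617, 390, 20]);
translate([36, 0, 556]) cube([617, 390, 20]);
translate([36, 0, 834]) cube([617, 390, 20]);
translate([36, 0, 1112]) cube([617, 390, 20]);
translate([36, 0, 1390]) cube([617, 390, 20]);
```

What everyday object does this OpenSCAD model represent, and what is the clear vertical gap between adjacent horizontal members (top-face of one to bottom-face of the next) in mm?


A bookshelf. The clear shelf gap is 258 mm.

Two tall side panels with 6 horizontal boards between them — a bookshelf. The first two shelf undersides are at z = 0 and z = 278; with shelf thickness 20, the clear gap is 278 − 0 − 20 = 258 mm.


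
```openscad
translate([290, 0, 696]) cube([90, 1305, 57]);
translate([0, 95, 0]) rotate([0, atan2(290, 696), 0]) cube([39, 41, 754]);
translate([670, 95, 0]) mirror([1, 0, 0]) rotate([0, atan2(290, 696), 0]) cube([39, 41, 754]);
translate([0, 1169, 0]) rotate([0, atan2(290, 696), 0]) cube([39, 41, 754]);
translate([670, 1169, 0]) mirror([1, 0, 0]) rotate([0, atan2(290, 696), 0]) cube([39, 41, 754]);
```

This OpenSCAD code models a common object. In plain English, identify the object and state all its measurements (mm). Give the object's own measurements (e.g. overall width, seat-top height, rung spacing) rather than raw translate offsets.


A sawhorse. A 90×1305×57 mm beam (x, y, z) sits on two A-frame leg pairs. Each pair is two raked legs of 39×41 mm section (41 mm along y) splaying symmetrically in x. Each leg rises 696 mm vertically over 290 mm of horizontal reach and is 754 mm long along its own axis. Every leg's outer bottom edge rests on the floor and its outer top edge meets a bottom edge of the beam — the left legs (tilting toward +x) meet the beam's −x bottom edge, the right legs (their mirror images, tilting toward −x) meet its +x bottom edge — so the leg tops tuck under the beam, the beam's underside is 696 mm above the floor, and the feet are 670 mm apart outside-to-outside with the beam centred between them. The two leg pairs are set in 95 mm from either end of the beam.


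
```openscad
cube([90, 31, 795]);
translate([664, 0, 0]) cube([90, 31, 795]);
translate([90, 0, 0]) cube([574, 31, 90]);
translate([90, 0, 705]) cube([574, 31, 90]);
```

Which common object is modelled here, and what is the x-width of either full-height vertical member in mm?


A picture frame. The border width is 90 mm.

Four thin pieces enclosing a rectangular opening — a picture frame. The two full-height stiles are 795 mm tall; the top rail sits at z = 705 and is 90 mm tall, so the border above the opening is 795 − 705 = 90 mm, matching the stile x-width.


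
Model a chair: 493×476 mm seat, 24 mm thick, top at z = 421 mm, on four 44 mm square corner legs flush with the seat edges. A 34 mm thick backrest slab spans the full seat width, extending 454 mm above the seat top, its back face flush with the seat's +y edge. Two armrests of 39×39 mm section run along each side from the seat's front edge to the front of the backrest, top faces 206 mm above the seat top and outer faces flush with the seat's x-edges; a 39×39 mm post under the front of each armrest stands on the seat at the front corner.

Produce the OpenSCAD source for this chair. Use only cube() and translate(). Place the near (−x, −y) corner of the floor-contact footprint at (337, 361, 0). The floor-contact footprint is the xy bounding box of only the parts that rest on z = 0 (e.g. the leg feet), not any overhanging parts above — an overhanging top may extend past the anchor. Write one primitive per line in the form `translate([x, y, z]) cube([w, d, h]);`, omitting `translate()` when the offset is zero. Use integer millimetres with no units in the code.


translate([337, 361, 397]) cube([493, 476, 24]);
translate([337, 361, 0]) cube([44, 44, 397]);
translate([786, 361, 0]) cube([44, 44, 397]);
translate([337, 793, 0]) cube([44, 44, 397]);
translate([786, 793, 0]) cube([44, 44, 397]);
translate([337, 803, 421]) cube([493, 34, 454]);
translate([337, 361, 588]) cube([39, 442, 39]);
translate([791, 361, 588]) cube([39, 442, 39]);
translate([337, 361, 421]) cube([39, 39, 167]);
translate([791, 361, 421]) cube([39, 39, 167]);


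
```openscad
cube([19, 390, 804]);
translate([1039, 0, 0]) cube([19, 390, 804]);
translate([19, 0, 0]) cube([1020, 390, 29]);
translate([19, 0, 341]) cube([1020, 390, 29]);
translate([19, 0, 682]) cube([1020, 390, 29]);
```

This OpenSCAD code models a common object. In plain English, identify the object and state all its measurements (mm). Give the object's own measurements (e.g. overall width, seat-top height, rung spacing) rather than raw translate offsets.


An open bookshelf. Two side panels, each 19 mm thick, 390 mm deep and 804 mm tall, stand 1058 mm apart (outside-to-outside). Between them sit 3 shelves, each 29 mm thick and 390 mm deep, spanning the full gap between the sides. The bottom shelf rests on the floor (its underside at z = 0) and the clear gap between one shelf's top and the next shelf's underside is 312 mm.


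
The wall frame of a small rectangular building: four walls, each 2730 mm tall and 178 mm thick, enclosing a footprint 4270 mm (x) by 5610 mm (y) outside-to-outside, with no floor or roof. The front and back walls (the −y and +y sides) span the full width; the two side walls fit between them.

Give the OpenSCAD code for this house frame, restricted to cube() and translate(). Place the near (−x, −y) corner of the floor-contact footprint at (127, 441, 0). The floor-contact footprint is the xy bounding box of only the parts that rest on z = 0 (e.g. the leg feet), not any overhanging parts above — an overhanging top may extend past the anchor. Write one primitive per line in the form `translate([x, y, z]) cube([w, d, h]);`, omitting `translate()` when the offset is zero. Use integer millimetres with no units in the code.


translate([127, 441, 0]) cube([4270, 178, 2730]);
translate([127, 5873, 0]) cube([4270, 178, 2730]);
translate([127, 619, 0]) cube([178, 5254, 2730]);
translate([4219, 619, 0]) cube([178, 5254, 2730]);


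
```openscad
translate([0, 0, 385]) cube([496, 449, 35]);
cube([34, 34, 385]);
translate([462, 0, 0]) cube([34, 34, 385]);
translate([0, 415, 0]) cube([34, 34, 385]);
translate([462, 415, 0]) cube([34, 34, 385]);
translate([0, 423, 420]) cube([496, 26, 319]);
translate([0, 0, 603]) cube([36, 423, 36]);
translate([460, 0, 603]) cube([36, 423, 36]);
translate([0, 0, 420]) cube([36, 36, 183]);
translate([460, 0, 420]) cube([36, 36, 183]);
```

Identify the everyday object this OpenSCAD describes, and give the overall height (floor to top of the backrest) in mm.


A chair. The overall height is 739 mm.

A slab on four corner posts with a tall panel at the back — a chair. The seat slab sits at z = 385 with thickness 35, and the 319 mm backrest starts at the seat top, so the overall height is 385 + 35 + 319 = 739 mm.


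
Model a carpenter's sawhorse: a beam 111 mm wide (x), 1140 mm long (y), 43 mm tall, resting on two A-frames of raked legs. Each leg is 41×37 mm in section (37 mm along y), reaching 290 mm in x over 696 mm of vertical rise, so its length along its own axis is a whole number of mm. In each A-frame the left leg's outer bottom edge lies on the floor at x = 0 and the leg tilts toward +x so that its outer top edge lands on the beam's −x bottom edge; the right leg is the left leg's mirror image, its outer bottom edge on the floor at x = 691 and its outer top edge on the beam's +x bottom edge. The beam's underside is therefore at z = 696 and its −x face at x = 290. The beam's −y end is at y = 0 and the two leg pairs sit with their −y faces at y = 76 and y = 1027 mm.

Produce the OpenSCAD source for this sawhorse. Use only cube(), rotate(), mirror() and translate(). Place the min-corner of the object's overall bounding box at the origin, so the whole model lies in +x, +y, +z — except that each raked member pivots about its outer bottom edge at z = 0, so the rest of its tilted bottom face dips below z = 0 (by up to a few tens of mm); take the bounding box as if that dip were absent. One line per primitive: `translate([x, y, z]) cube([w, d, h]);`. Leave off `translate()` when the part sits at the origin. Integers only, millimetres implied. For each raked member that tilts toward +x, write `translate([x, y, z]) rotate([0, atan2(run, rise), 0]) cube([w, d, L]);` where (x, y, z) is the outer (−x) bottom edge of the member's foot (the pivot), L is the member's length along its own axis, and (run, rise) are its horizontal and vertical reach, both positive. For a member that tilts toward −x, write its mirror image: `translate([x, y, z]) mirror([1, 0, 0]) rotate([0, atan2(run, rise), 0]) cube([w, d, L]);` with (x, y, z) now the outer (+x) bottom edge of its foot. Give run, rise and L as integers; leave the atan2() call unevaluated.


translate([290, 0, 696]) cube([111, 1140, 43]);
translate([0, 76, 0]) rotate([0, atan2(290, 696), 0]) cube([41, 37, 754]);
translate([691, 76, 0]) mirror([1, 0, 0]) rotate([0, atan2(290, 696), 0]) cube([41, 37, 754]);
translate([0, 1027, 0]) rotate([0, atan2(290, 696), 0]) cube([41, 37, 754]);
translate([691, 1027, 0]) mirror([1, 0, 0]) rotate([0, atan2(290, 696), 0]) cube([41, 37, 754]);


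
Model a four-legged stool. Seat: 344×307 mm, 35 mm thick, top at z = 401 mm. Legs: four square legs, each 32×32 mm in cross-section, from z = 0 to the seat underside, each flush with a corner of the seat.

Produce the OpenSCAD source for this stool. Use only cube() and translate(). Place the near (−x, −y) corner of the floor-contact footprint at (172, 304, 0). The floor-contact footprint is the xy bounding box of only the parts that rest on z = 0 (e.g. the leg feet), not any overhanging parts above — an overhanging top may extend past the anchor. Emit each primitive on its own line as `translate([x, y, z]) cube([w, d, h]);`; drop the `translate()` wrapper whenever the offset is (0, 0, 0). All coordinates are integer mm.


// leg_h = 401 - 35 = 366
translate([172, 304, 366]) cube([344, 307, 35]);
translate([172, 304, 0]) cube([32, 32, 366]);
translate([484, 304, 0]) cube([32, 32, 366]);
translate([172, 579, 0]) cube([32, 32, 366]);
translate([484, 579, 0]) cube([32, 32, 366]);


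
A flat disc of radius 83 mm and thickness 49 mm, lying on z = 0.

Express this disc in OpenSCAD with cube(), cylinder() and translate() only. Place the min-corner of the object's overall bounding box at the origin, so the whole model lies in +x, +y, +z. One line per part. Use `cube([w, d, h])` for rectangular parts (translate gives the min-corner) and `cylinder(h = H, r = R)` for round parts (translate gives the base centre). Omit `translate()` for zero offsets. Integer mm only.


translate([83, 83, 0]) cylinder(h = 49, r = 83);


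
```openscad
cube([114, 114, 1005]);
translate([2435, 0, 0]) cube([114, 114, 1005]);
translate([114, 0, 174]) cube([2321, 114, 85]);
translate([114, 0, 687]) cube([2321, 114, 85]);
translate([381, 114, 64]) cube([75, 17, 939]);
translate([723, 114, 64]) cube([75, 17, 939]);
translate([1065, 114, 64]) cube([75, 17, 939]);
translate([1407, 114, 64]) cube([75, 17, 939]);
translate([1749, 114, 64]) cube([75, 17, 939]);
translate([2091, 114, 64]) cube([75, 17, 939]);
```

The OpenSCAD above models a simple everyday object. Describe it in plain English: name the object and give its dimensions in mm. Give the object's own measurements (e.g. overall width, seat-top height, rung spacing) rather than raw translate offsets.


A fence section. Two 114×114 mm posts, 1005 mm tall, stand on the floor with a clear span of 2321 mm between their inner faces. Two horizontal rails of 114×85 mm section span the gap between the posts with their undersides at z = 174 mm and z = 687 mm, flush with the posts' −y face. 6 pickets, each 75 mm wide, 17 mm thick and 939 mm tall, are fixed to the +y face of the rails with their bottoms at z = 64 mm, spaced across the span with a 267 mm gap after the −x post and between neighbouring pickets, with 269 mm left before the +x post.


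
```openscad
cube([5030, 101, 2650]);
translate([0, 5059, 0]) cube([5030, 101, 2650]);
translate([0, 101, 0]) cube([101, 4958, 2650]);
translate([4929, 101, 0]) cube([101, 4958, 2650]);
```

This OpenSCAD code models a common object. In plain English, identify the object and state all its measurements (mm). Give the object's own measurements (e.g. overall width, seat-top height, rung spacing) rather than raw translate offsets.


The wall frame of a small rectangular building: four walls, each 2650 mm tall and 101 mm thick, enclosing a footprint 5030 mm (x) by 5160 mm (y) outside-to-outside, with no floor or roof. The front and back walls (the −y and +y sides) span the full width; the two side walls fit between them.


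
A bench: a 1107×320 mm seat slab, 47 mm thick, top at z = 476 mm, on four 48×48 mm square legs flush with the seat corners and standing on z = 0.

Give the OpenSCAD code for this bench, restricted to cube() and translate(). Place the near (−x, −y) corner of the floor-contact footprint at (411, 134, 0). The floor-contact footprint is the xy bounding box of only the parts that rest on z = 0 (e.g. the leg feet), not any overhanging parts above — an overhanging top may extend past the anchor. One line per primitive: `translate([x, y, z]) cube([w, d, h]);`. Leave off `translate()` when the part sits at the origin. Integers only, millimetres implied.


translate([411, 134, 429]) cube([1107, 320, 47]);
translate([411, 134, 0]) cube([48, 48, 429]);
translate([411, 406, 0]) cube([48, 48, 429]);
translate([1470, 134, 0]) cube([48, 48, 429]);
translate([1470, 406, 0]) cube([48, 48, 429]);


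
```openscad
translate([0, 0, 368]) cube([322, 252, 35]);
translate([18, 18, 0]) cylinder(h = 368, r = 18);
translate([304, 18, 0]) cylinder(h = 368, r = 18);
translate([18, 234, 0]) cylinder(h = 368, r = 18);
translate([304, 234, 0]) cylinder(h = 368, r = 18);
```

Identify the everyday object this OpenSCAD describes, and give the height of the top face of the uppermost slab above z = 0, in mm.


A stool. The seat height is 403 mm.

A 322×252×35 slab at z = 368 on four corner cylinders — a stool. The seat top is 368 + 35 = 403 mm.


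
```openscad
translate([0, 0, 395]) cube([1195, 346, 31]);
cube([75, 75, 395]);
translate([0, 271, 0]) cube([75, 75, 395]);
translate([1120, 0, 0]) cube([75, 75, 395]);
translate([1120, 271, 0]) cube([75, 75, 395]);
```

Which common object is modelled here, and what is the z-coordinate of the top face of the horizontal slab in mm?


A bench. The seat-top height is 426 mm.

A long slab on four corner posts — a bench. The slab sits at z = 395 with thickness 31, so the top is 395 + 31 = 426 mm.


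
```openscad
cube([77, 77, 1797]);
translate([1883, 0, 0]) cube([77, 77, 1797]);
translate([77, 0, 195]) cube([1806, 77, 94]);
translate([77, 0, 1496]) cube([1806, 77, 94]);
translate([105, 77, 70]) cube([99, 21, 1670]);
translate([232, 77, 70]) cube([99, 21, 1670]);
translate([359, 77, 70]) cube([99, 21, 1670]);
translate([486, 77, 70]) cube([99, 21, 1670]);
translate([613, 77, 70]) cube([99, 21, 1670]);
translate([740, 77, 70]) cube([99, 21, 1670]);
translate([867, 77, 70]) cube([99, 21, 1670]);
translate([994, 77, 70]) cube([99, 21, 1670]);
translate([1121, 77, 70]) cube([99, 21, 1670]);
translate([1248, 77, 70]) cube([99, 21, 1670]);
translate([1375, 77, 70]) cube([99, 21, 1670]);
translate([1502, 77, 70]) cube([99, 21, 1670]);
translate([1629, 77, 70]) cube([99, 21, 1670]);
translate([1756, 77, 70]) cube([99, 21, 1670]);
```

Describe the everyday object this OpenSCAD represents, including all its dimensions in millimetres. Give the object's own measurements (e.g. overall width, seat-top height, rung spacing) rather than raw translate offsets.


A fence section. Two 77×77 mm posts, 1797 mm tall, stand on the floor with a clear span of 1806 mm between their inner faces. Two horizontal rails of 77×94 mm section span the gap between the posts with their undersides at z = 195 mm and z = 1496 mm, flush with the posts' −y face. 14 pickets, each 99 mm wide, 21 mm thick and 1670 mm tall, are fixed to the +y face of the rails with their bottoms at z = 70 mm, spaced across the span with a 28 mm gap after the −x post and between neighbouring pickets and before the +x post.


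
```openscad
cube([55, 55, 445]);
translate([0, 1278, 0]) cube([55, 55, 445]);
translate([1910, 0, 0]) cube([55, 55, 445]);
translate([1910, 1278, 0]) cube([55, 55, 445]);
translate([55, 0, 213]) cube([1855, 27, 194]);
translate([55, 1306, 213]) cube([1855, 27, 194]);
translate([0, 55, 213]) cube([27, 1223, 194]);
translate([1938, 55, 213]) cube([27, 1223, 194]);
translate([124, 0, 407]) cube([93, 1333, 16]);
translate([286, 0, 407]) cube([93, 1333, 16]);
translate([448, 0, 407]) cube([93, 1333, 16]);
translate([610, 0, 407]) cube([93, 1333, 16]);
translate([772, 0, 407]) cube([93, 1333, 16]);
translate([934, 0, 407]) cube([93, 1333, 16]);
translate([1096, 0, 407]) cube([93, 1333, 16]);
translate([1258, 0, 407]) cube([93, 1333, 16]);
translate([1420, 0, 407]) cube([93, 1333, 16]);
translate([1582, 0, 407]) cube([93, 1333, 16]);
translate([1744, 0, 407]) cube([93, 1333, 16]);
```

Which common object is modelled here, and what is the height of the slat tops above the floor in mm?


A bed frame. The slat-top height is 423 mm.

Four posts, four rails, and a row of slats — a bed frame. Slats sit on the rails at z = 213 + 194 = 407; with slat thickness 16, the top is 423 mm.


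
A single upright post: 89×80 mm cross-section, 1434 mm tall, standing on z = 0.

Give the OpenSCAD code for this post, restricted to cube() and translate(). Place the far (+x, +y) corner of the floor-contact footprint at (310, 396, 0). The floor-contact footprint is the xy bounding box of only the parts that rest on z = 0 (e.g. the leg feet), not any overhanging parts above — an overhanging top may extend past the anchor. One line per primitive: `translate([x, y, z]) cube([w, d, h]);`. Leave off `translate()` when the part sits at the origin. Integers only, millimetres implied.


translate([221, 316, 0]) cube([89, 80, 1434]);


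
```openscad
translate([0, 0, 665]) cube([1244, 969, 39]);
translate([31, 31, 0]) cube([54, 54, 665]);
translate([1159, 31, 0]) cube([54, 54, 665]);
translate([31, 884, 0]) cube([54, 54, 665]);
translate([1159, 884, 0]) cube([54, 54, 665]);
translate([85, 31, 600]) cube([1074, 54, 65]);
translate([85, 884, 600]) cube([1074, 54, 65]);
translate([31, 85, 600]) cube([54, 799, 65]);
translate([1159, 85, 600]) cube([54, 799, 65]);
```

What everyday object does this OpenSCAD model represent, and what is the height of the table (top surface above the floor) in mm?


A table. The table height is 704 mm.

A 1244×969×39 slab sits at z = 665 on four 54 mm square posts — a table. The top surface is at 665 + 39 = 704 mm.


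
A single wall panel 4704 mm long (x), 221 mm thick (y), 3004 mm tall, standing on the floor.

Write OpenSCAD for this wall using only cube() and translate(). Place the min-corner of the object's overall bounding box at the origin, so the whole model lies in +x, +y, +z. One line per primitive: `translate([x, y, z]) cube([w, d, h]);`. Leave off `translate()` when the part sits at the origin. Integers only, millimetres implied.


cube([4704, 221, 3004]);


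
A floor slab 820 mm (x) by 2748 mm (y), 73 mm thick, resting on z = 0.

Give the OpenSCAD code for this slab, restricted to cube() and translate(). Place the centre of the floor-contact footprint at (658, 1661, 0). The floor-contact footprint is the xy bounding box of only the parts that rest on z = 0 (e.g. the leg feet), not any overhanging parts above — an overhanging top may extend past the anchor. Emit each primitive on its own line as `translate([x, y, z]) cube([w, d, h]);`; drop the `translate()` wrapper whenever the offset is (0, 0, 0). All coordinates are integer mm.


translate([248, 287, 0]) cube([820, 2748, 73]);


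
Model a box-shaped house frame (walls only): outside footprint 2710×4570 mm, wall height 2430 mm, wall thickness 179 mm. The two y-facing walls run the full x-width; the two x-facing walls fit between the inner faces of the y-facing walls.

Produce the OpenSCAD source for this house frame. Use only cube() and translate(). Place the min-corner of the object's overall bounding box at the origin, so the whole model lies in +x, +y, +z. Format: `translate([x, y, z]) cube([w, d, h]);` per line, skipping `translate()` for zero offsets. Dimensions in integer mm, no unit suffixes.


cube([2710, 179, 2430]);
translate([0, 4391, 0]) cube([2710, 179, 2430]);
translate([0, 179, 0]) cube([179, 4212, 2430]);
translate([2531, 179, 0]) cube([179, 4212, 2430]);


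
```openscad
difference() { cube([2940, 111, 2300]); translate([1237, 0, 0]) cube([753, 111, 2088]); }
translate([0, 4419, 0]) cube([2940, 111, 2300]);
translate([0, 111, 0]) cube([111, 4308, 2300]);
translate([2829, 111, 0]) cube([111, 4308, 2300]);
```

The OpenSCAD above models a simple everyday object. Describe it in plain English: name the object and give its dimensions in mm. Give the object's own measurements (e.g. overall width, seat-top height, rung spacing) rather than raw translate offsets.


A single room: four walls, each 2300 mm tall and 111 mm thick, enclosing an outside footprint 2940×4530 mm (x × y), no floor or roof. The front and back walls (−y and +y sides) run the full x-width; the side walls fit between their inner faces. A door opening 753 mm wide and 2088 mm tall is cut through the front wall from the floor up, its −x edge 1237 mm from the wall's −x end.


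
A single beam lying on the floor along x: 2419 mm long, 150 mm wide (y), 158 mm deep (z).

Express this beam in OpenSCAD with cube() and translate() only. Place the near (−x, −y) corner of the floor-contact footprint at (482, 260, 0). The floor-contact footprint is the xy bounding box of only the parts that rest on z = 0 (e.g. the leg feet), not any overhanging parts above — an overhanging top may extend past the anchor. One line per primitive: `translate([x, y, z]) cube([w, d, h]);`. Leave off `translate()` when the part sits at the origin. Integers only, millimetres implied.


translate([482, 260, 0]) cube([2419, 150, 158]);


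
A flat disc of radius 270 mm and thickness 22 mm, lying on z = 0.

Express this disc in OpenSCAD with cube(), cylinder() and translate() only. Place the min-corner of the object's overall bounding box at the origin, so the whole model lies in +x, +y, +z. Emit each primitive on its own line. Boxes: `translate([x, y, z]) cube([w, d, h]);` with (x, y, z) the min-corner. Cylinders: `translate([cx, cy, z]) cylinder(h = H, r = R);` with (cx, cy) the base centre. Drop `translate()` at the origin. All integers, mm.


translate([270, 270, 0]) cylinder(h = 22, r = 270);


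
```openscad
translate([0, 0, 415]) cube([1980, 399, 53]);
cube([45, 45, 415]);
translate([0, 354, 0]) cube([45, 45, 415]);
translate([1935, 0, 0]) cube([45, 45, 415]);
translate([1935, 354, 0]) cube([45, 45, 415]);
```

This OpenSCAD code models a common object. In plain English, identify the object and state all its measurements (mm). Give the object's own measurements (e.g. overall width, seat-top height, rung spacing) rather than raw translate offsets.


A long wooden bench with a 1980 mm (x) × 399 mm (y) seat, 53 mm thick, its top surface 468 mm above the floor. Four 45 mm square legs at the seat corners, flush with the edges, run from z = 0 to the seat underside.


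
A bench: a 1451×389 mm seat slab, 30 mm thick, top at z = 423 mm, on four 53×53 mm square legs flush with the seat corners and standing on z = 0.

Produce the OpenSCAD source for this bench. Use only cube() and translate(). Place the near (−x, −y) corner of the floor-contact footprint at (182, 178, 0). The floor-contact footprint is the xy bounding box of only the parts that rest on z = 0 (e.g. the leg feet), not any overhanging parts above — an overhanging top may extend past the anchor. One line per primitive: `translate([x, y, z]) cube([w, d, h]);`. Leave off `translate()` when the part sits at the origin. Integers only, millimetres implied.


// leg_h = 423 − 30 = 393
translate([182, 178, 393]) cube([1451, 389, 30]);
translate([182, 178, 0]) cube([53, 53, 393]);
translate([182, 514, 0]) cube([53, 53, 393]);
translate([1580, 178, 0]) cube([53, 53, 393]);
translate([1580, 514, 0]) cube([53, 53, 393]);


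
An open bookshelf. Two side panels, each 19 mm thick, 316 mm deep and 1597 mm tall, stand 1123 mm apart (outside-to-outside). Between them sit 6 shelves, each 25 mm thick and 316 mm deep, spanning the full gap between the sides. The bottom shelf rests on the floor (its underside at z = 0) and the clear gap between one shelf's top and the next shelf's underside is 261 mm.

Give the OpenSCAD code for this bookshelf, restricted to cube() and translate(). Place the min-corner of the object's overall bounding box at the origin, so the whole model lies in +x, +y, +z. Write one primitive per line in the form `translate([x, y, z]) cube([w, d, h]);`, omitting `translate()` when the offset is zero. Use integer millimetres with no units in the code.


cube([19, 316, 1597]);
translate([1104, 0, 0]) cube([19, 316, 1597]);
translate([19, 0, 0]) cube([1085, 316, 25]);
translate([19, 0, 286]) cube([1085, 316, 25]);
translate([19, 0, 572]) cube([1085, 316, 25]);
translate([19, 0, 858]) cube([1085, 316, 25]);
translate([19, 0, 1144]) cube([1085, 316, 25]);
translate([19, 0, 1430]) cube([1085, 316, 25]);


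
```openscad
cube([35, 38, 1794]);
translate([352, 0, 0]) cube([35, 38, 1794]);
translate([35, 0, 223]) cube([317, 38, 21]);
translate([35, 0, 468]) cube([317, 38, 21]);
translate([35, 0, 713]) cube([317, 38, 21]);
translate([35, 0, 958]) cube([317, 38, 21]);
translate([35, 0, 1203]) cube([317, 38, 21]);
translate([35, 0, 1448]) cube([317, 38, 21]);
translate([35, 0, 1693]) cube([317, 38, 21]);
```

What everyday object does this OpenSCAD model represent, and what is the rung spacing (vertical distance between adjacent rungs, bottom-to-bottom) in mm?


A ladder. The rung spacing is 245 mm.

Two tall 35×38 posts with 7 short bars between them — a ladder. Adjacent rungs sit at z = 223 and z = 468, so the spacing is 468 − 223 = 245 mm.


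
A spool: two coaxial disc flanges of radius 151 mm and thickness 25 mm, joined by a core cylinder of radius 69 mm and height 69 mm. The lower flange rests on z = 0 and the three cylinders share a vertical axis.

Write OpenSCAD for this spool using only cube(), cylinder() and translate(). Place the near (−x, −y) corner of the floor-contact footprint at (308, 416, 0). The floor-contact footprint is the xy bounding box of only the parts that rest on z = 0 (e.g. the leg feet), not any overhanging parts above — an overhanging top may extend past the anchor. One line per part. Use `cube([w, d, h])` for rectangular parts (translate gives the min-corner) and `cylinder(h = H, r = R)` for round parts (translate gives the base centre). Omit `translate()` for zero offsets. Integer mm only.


translate([459, 567, 0]) cylinder(h = 25, r = 151);
translate([459, 567, 25]) cylinder(h = 69, r = 69);
translate([459, 567, 94]) cylinder(h = 25, r = 151);


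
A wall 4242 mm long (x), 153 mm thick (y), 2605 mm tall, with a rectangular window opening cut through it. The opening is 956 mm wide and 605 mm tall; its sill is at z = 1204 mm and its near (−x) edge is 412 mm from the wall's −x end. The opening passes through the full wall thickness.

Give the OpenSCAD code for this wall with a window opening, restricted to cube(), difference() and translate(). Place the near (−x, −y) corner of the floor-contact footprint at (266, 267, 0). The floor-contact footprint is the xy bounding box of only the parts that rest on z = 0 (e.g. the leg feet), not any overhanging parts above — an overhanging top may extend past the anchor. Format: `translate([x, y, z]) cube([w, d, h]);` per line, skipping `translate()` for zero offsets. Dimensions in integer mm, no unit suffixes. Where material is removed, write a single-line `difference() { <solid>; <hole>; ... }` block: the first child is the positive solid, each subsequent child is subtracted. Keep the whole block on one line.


difference() { translate([266, 267, 0]) cube([4242, 153, 2605]); translate([678, 267, 1204]) cube([956, 153, 605]); }


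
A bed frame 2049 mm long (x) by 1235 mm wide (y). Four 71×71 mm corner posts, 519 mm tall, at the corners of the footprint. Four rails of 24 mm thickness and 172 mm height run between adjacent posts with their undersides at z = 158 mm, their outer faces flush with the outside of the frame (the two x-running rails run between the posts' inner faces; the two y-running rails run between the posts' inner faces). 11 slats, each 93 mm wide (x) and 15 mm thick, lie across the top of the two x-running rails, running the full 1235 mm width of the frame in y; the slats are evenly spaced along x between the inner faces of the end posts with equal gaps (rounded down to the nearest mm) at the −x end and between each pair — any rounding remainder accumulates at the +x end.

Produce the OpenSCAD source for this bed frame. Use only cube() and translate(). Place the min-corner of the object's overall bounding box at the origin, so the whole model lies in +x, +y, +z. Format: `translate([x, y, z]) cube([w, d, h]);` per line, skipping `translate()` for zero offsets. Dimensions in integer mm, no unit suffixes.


cube([71, 71, 519]);
translate([0, 1164, 0]) cube([71, 71, 519]);
translate([1978, 0, 0]) cube([71, 71, 519]);
translate([1978, 1164, 0]) cube([71, 71, 519]);
translate([71, 0, 158]) cube([1907, 24, 172]);
translate([71, 1211, 158]) cube([1907, 24, 172]);
translate([0, 71, 158]) cube([24, 1093, 172]);
translate([2025, 71, 158]) cube([24, 1093, 172]);
translate([144, 0, 330]) cube([93, 1235, 15]);
translate([310, 0, 330]) cube([93, 1235, 15]);
translate([476, 0, 330]) cube([93, 1235, 15]);
translate([642, 0, 330]) cube([93, 1235, 15]);
translate([808, 0, 330]) cube([93, 1235, 15]);
translate([974, 0, 330]) cube([93, 1235, 15]);
translate([1140, 0, 330]) cube([93, 1235, 15]);
translate([1306, 0, 330]) cube([93, 1235, 15]);
translate([1472, 0, 330]) cube([93, 1235, 15]);
translate([1638, 0, 330]) cube([93, 1235, 15]);
translate([1804, 0, 330]) cube([93, 1235, 15]);


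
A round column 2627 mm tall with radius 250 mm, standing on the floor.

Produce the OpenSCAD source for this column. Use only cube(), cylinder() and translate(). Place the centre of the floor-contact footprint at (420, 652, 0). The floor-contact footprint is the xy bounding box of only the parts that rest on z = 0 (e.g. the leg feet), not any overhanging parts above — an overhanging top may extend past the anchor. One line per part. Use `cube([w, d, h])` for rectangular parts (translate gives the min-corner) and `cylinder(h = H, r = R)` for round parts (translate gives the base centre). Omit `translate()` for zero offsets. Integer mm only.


translate([420, 652, 0]) cylinder(h = 2627, r = 250);


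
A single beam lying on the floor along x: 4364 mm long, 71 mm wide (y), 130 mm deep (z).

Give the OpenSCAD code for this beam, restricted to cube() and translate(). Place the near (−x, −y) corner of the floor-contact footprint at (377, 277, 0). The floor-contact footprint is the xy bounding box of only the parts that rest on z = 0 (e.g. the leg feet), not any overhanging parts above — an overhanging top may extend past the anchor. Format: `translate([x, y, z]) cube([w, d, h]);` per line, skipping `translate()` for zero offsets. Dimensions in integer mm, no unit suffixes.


translate([377, 277, 0]) cube([4364, 71, 130]);


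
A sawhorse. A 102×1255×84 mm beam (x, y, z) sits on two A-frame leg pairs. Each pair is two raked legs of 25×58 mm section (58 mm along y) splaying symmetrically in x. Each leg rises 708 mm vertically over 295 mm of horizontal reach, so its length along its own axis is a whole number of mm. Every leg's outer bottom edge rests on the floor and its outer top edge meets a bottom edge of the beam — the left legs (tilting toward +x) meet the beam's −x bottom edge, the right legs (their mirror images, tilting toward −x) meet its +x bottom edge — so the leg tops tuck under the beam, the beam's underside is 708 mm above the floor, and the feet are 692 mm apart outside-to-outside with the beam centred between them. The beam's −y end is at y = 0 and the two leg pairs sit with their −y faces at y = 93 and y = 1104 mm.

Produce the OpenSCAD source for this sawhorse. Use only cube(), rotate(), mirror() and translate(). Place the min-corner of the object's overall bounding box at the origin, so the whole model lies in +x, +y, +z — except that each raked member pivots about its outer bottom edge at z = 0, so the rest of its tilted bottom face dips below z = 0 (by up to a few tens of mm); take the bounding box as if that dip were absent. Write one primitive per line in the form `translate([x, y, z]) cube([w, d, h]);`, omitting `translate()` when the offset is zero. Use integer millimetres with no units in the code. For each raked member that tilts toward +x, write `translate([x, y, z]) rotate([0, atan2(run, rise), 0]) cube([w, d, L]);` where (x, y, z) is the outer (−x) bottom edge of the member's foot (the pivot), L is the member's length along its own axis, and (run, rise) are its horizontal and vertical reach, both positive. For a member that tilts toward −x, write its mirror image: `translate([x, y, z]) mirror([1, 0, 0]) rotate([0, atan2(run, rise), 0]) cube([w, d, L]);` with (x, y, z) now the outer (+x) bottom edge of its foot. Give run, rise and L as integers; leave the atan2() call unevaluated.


// leg length = √(295² + 708²) = 767
// right-leg outer foot x = 2·295 + 102 = 692
// beam min-corner = (295, 0, 708)
translate([295, 0, 708]) cube([102, 1255, 84]);
translate([0, 93, 0]) rotate([0, atan2(295, 708), 0]) cube([25, 58, 767]);
translate([692, 93, 0]) mirror([1, 0, 0]) rotate([0, atan2(295, 708), 0]) cube([25, 58, 767]);
translate([0, 1104, 0]) rotate([0, atan2(295, 708), 0]) cube([25, 58, 767]);
translate([692, 1104, 0]) mirror([1, 0, 0]) rotate([0, atan2(295, 708), 0]) cube([25, 58, 767]);
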